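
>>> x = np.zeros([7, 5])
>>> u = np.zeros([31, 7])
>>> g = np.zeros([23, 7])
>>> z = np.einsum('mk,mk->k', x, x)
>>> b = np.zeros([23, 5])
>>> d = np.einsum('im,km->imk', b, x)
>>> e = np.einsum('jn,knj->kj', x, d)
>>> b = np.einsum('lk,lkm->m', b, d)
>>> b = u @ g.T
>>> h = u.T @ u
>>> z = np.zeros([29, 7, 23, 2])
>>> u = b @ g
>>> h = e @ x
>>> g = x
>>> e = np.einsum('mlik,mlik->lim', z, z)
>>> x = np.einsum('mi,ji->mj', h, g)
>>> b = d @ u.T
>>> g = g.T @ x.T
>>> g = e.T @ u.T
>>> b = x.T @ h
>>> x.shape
(23, 7)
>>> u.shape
(31, 7)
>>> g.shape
(29, 23, 31)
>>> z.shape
(29, 7, 23, 2)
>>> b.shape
(7, 5)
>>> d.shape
(23, 5, 7)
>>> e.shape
(7, 23, 29)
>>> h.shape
(23, 5)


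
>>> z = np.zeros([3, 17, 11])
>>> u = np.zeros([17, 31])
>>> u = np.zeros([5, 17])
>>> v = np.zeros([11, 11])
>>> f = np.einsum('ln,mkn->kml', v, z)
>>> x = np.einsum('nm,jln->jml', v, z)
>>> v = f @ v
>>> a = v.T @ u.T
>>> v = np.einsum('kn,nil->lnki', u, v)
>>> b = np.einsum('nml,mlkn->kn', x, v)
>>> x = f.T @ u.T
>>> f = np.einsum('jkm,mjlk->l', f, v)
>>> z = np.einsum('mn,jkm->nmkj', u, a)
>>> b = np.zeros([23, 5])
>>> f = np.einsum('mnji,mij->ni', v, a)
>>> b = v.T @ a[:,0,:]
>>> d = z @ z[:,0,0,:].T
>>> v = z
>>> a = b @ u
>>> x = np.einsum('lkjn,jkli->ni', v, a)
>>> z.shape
(17, 5, 3, 11)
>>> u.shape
(5, 17)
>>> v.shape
(17, 5, 3, 11)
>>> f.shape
(17, 3)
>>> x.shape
(11, 17)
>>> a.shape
(3, 5, 17, 17)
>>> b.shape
(3, 5, 17, 5)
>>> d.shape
(17, 5, 3, 17)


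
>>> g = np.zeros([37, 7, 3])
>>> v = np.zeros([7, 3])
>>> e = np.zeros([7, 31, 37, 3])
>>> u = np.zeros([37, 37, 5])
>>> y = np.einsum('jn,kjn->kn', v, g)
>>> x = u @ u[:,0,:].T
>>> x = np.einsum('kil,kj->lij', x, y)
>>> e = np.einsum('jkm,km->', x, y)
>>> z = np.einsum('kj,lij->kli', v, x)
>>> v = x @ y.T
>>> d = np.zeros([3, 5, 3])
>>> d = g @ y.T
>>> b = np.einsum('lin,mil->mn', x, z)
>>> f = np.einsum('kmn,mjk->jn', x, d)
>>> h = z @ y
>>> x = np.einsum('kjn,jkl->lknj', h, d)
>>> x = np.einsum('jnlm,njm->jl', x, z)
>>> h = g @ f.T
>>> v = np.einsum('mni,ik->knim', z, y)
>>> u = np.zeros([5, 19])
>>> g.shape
(37, 7, 3)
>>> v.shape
(3, 37, 37, 7)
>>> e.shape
()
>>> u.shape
(5, 19)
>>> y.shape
(37, 3)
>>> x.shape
(37, 3)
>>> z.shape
(7, 37, 37)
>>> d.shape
(37, 7, 37)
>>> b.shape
(7, 3)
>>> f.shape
(7, 3)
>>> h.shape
(37, 7, 7)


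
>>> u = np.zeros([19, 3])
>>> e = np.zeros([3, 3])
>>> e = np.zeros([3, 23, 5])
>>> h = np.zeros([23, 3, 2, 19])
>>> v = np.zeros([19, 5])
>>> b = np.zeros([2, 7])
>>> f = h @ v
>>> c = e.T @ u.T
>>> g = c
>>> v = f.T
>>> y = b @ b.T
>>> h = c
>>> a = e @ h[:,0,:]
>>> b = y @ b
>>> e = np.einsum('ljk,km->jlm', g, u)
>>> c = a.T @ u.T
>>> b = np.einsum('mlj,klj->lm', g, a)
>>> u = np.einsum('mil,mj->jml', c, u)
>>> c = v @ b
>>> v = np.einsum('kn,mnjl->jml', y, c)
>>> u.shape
(3, 19, 19)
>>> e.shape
(23, 5, 3)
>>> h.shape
(5, 23, 19)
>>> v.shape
(3, 5, 5)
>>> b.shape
(23, 5)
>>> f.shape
(23, 3, 2, 5)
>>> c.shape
(5, 2, 3, 5)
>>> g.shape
(5, 23, 19)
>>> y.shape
(2, 2)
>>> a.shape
(3, 23, 19)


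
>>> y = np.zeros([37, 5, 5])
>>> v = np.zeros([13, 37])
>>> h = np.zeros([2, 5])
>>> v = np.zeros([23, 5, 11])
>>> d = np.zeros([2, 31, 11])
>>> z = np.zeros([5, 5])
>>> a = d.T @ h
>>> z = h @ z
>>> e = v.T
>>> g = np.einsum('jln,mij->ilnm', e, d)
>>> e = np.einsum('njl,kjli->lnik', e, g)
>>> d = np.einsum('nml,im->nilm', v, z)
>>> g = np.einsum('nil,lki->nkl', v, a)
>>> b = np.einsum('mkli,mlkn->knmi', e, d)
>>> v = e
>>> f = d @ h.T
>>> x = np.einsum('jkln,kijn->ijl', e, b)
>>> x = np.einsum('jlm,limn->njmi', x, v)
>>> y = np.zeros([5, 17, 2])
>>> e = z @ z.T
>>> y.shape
(5, 17, 2)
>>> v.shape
(23, 11, 2, 31)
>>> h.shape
(2, 5)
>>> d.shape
(23, 2, 11, 5)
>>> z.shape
(2, 5)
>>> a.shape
(11, 31, 5)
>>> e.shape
(2, 2)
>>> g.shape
(23, 31, 11)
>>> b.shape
(11, 5, 23, 31)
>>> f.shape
(23, 2, 11, 2)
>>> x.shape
(31, 5, 2, 11)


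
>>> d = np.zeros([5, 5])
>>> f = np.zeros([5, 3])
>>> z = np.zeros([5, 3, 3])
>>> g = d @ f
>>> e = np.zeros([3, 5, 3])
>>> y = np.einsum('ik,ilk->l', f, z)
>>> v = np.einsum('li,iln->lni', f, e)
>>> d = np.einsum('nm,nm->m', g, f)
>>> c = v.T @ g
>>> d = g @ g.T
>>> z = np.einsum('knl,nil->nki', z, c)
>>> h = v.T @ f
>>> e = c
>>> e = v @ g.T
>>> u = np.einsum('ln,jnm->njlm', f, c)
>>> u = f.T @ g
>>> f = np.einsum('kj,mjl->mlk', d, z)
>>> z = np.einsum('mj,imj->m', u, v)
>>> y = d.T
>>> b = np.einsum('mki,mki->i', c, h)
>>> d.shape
(5, 5)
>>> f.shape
(3, 3, 5)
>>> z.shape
(3,)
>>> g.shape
(5, 3)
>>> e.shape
(5, 3, 5)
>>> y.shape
(5, 5)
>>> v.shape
(5, 3, 3)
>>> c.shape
(3, 3, 3)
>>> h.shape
(3, 3, 3)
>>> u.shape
(3, 3)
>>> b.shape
(3,)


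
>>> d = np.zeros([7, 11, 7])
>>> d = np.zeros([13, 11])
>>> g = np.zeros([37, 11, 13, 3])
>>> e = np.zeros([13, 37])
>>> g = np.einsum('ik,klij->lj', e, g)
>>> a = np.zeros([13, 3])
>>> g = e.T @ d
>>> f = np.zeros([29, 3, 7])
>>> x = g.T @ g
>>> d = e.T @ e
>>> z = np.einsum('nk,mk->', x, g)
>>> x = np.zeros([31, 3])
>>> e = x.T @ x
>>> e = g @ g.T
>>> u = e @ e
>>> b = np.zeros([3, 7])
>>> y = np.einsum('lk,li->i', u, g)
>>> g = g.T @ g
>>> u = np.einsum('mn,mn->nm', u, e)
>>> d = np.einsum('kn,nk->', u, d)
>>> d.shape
()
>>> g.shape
(11, 11)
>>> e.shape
(37, 37)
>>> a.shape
(13, 3)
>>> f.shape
(29, 3, 7)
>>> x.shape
(31, 3)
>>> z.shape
()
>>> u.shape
(37, 37)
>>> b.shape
(3, 7)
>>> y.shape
(11,)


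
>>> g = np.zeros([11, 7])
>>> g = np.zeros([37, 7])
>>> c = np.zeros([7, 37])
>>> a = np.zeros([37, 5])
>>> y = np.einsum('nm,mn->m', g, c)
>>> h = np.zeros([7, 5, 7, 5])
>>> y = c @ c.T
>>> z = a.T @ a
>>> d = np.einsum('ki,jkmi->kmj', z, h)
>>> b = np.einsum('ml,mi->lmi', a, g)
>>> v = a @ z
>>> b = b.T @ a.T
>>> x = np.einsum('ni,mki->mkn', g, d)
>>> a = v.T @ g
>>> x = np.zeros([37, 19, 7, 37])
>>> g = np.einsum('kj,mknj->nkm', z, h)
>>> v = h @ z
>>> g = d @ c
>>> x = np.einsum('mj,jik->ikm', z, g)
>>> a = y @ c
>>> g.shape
(5, 7, 37)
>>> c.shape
(7, 37)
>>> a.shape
(7, 37)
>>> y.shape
(7, 7)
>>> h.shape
(7, 5, 7, 5)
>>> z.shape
(5, 5)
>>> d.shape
(5, 7, 7)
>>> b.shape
(7, 37, 37)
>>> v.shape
(7, 5, 7, 5)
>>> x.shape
(7, 37, 5)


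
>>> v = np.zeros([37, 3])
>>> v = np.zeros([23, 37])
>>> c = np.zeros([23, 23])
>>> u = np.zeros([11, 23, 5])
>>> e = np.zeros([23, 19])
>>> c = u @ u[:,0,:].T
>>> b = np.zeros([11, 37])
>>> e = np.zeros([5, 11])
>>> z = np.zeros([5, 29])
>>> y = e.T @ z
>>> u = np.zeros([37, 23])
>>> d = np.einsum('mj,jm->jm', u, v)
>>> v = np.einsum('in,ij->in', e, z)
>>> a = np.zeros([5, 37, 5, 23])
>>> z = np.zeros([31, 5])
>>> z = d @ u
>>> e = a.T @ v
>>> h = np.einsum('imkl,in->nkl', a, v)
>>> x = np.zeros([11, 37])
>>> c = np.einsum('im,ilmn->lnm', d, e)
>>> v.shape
(5, 11)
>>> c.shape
(5, 11, 37)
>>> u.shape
(37, 23)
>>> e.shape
(23, 5, 37, 11)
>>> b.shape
(11, 37)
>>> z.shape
(23, 23)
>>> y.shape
(11, 29)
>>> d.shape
(23, 37)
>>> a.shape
(5, 37, 5, 23)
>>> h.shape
(11, 5, 23)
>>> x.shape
(11, 37)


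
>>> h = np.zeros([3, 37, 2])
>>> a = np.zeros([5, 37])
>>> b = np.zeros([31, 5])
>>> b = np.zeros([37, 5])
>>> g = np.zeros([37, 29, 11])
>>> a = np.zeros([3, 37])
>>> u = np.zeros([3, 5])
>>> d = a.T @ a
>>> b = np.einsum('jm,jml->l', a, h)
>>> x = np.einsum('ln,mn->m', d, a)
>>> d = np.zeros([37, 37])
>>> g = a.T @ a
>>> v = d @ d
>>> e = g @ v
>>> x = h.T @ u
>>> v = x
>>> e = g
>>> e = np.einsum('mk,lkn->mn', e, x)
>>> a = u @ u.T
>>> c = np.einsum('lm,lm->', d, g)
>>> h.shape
(3, 37, 2)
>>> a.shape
(3, 3)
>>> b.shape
(2,)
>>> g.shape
(37, 37)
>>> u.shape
(3, 5)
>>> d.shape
(37, 37)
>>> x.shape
(2, 37, 5)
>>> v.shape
(2, 37, 5)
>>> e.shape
(37, 5)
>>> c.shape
()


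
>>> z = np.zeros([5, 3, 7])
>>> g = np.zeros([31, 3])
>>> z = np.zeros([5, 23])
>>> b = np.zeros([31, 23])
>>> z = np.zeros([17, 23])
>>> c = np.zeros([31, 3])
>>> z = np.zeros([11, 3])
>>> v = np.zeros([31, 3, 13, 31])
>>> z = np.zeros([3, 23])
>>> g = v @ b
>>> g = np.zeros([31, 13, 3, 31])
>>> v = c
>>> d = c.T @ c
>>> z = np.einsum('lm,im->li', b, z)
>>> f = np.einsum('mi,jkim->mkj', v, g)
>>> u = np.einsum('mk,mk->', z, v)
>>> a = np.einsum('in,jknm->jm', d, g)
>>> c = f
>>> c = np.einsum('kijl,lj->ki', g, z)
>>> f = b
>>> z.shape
(31, 3)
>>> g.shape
(31, 13, 3, 31)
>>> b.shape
(31, 23)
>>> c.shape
(31, 13)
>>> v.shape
(31, 3)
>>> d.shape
(3, 3)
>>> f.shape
(31, 23)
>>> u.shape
()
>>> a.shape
(31, 31)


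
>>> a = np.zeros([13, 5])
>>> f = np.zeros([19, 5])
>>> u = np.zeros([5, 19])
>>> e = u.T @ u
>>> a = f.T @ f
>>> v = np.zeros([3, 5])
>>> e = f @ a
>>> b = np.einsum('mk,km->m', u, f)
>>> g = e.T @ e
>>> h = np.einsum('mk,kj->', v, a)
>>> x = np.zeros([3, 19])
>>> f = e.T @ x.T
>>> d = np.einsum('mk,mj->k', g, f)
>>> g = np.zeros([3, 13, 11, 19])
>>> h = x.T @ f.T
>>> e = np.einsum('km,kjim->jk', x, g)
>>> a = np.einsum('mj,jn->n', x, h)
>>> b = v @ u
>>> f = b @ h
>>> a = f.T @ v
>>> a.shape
(5, 5)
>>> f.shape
(3, 5)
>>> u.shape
(5, 19)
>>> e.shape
(13, 3)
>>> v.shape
(3, 5)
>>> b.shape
(3, 19)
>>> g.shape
(3, 13, 11, 19)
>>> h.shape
(19, 5)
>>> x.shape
(3, 19)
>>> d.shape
(5,)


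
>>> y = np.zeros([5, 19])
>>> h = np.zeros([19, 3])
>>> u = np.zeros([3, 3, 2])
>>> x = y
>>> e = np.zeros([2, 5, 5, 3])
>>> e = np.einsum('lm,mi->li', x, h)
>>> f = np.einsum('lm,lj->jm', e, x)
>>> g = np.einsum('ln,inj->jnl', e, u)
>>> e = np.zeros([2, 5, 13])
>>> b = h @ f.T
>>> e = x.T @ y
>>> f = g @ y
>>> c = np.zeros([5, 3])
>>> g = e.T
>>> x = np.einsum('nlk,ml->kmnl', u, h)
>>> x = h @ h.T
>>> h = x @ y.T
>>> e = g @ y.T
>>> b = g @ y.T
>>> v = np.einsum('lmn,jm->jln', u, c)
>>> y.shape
(5, 19)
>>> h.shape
(19, 5)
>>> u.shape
(3, 3, 2)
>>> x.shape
(19, 19)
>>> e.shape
(19, 5)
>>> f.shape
(2, 3, 19)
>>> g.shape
(19, 19)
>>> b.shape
(19, 5)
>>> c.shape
(5, 3)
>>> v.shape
(5, 3, 2)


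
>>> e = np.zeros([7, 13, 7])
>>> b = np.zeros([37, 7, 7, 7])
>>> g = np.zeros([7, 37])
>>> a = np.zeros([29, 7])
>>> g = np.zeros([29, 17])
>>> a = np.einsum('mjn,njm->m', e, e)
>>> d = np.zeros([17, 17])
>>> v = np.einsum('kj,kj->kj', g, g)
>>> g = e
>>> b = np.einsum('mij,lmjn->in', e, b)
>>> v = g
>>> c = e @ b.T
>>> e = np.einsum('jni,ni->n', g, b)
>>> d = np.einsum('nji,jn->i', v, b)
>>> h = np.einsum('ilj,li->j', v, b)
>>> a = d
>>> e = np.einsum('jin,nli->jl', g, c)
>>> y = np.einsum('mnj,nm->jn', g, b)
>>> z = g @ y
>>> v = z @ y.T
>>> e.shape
(7, 13)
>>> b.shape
(13, 7)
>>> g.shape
(7, 13, 7)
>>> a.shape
(7,)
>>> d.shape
(7,)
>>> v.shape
(7, 13, 7)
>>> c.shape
(7, 13, 13)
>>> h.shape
(7,)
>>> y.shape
(7, 13)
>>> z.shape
(7, 13, 13)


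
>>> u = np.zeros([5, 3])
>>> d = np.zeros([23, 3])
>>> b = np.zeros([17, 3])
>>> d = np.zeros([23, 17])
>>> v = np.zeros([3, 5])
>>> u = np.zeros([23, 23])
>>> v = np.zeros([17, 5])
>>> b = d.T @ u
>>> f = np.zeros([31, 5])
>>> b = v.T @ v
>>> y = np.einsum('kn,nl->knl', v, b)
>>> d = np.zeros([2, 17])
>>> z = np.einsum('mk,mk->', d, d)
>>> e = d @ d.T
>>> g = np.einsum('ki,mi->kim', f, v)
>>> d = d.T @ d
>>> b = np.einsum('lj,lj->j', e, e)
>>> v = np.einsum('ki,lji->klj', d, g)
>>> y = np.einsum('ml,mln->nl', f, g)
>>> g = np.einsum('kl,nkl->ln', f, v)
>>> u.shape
(23, 23)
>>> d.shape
(17, 17)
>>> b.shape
(2,)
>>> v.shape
(17, 31, 5)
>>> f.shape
(31, 5)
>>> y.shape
(17, 5)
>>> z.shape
()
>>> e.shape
(2, 2)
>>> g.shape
(5, 17)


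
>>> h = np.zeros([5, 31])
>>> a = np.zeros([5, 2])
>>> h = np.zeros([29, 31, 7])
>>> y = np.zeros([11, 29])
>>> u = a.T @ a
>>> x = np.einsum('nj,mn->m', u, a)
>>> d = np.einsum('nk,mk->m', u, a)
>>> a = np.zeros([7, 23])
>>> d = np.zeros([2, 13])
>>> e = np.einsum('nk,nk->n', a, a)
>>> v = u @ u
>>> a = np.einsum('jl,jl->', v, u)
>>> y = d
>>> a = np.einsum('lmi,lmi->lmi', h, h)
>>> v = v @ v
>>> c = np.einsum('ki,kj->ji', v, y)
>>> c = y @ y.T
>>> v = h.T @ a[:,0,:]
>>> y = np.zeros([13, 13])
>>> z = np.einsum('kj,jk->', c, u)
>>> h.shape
(29, 31, 7)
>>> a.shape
(29, 31, 7)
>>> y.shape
(13, 13)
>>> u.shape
(2, 2)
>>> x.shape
(5,)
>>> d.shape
(2, 13)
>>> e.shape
(7,)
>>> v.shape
(7, 31, 7)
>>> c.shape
(2, 2)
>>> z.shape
()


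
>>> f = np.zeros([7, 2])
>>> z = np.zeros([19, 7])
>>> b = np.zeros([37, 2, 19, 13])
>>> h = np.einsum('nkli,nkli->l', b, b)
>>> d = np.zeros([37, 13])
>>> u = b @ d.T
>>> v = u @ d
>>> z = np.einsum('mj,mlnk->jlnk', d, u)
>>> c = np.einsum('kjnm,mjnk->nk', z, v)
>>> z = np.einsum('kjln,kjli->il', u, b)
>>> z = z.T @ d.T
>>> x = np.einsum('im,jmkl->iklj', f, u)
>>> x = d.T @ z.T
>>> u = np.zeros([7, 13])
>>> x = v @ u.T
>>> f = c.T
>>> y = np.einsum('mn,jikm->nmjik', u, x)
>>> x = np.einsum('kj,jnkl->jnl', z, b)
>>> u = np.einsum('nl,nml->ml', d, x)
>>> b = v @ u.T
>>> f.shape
(13, 19)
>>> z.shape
(19, 37)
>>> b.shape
(37, 2, 19, 2)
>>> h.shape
(19,)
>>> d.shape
(37, 13)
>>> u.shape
(2, 13)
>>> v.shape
(37, 2, 19, 13)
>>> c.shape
(19, 13)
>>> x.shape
(37, 2, 13)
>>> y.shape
(13, 7, 37, 2, 19)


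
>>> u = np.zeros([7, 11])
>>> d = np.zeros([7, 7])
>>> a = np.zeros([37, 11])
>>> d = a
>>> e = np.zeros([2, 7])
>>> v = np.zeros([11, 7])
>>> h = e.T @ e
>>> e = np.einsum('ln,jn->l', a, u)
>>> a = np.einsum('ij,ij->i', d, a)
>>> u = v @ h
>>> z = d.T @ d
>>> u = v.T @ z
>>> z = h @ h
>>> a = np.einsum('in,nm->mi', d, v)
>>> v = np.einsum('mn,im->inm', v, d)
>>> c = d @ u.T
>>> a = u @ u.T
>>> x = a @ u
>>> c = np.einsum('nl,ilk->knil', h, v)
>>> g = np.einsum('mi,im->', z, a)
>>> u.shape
(7, 11)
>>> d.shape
(37, 11)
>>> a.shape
(7, 7)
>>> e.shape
(37,)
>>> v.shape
(37, 7, 11)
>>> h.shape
(7, 7)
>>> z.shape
(7, 7)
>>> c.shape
(11, 7, 37, 7)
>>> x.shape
(7, 11)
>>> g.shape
()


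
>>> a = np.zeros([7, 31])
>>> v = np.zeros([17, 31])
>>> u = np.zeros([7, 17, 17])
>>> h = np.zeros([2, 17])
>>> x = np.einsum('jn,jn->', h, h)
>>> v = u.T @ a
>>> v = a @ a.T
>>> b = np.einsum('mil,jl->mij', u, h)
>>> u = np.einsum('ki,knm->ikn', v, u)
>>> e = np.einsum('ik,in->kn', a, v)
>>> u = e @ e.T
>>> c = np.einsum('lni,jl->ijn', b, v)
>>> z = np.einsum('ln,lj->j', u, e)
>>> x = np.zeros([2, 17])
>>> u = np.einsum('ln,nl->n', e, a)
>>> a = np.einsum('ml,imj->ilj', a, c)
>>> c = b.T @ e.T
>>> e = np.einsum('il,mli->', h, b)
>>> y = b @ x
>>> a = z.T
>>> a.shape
(7,)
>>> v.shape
(7, 7)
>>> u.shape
(7,)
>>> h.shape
(2, 17)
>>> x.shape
(2, 17)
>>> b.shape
(7, 17, 2)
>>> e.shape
()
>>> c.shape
(2, 17, 31)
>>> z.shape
(7,)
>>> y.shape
(7, 17, 17)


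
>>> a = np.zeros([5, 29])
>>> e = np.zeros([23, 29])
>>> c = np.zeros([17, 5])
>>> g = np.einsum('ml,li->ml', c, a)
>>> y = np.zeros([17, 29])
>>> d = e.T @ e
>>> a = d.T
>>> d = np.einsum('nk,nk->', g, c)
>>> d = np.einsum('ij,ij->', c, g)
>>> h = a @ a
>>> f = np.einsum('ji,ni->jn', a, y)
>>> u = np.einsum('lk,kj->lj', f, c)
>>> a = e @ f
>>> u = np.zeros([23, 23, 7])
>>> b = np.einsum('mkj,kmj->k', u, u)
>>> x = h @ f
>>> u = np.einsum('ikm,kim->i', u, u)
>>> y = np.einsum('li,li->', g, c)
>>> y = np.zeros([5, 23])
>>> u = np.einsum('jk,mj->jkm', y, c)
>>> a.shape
(23, 17)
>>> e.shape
(23, 29)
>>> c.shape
(17, 5)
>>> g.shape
(17, 5)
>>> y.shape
(5, 23)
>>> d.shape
()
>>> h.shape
(29, 29)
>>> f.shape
(29, 17)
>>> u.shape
(5, 23, 17)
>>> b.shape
(23,)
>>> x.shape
(29, 17)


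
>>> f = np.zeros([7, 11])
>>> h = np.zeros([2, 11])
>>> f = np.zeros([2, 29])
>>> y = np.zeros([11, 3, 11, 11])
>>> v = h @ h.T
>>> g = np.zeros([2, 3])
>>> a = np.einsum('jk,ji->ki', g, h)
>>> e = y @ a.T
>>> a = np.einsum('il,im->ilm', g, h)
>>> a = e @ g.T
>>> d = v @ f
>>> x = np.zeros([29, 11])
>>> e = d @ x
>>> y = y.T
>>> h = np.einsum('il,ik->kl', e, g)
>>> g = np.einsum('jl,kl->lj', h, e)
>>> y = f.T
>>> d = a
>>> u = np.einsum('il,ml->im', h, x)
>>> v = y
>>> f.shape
(2, 29)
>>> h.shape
(3, 11)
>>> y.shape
(29, 2)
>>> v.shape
(29, 2)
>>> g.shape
(11, 3)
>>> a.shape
(11, 3, 11, 2)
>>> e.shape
(2, 11)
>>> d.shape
(11, 3, 11, 2)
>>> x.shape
(29, 11)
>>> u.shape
(3, 29)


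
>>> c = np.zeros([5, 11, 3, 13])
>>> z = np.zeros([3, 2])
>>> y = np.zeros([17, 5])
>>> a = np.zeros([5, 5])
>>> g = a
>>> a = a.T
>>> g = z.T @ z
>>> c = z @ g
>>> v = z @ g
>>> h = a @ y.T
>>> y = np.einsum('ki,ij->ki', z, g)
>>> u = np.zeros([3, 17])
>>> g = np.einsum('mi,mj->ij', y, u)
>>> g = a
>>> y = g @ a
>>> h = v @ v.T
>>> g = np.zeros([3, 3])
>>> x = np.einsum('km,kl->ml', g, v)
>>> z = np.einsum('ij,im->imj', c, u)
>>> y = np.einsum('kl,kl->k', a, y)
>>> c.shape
(3, 2)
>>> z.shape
(3, 17, 2)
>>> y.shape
(5,)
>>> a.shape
(5, 5)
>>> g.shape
(3, 3)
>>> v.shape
(3, 2)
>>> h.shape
(3, 3)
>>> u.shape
(3, 17)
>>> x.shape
(3, 2)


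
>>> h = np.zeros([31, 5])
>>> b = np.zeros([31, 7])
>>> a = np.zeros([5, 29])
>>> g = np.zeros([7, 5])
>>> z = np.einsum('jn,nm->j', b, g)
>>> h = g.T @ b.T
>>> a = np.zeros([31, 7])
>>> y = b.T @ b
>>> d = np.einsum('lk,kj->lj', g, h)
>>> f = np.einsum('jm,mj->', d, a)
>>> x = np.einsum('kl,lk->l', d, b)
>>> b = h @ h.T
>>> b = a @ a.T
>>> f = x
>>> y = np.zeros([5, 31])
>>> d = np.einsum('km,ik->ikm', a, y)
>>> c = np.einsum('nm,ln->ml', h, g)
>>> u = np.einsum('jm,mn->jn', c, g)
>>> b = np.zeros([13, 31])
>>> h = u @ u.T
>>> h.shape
(31, 31)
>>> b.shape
(13, 31)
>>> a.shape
(31, 7)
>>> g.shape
(7, 5)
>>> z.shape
(31,)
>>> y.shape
(5, 31)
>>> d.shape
(5, 31, 7)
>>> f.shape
(31,)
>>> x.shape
(31,)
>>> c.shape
(31, 7)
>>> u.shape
(31, 5)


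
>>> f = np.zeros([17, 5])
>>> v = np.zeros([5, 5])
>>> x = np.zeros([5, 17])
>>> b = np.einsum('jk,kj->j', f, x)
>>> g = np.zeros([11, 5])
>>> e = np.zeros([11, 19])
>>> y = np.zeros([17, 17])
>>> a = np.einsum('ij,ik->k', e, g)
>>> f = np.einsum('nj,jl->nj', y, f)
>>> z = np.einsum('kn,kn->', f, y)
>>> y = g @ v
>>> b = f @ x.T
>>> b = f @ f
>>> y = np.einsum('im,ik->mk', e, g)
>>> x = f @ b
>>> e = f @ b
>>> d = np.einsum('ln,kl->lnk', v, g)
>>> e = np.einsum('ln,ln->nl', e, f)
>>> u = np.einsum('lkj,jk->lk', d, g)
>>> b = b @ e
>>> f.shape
(17, 17)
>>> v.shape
(5, 5)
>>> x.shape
(17, 17)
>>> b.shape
(17, 17)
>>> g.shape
(11, 5)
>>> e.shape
(17, 17)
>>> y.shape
(19, 5)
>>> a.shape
(5,)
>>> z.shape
()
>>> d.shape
(5, 5, 11)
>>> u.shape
(5, 5)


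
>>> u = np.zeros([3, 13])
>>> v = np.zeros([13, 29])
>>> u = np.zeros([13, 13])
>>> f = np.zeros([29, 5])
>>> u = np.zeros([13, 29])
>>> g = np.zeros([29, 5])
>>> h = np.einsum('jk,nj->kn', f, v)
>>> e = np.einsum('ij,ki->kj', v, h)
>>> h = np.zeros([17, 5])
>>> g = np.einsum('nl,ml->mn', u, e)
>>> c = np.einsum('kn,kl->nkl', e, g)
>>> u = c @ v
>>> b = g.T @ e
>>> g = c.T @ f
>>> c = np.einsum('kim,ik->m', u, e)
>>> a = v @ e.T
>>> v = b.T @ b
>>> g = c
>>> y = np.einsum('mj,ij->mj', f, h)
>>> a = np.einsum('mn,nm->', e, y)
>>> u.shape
(29, 5, 29)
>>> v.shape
(29, 29)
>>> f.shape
(29, 5)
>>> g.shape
(29,)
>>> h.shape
(17, 5)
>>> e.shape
(5, 29)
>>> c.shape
(29,)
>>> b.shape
(13, 29)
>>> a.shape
()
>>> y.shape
(29, 5)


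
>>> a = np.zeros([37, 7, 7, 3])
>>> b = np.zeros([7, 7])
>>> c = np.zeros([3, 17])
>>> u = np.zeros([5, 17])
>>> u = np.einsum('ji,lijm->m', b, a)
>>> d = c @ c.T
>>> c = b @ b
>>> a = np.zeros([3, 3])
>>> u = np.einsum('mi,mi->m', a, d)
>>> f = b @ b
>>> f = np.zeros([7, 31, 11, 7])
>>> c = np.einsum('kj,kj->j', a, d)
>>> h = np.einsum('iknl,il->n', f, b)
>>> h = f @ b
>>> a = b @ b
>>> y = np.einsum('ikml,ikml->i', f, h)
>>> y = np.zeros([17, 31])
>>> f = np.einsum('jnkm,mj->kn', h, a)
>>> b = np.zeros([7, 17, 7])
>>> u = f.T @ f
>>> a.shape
(7, 7)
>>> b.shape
(7, 17, 7)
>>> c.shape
(3,)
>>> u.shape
(31, 31)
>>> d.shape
(3, 3)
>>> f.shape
(11, 31)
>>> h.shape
(7, 31, 11, 7)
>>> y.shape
(17, 31)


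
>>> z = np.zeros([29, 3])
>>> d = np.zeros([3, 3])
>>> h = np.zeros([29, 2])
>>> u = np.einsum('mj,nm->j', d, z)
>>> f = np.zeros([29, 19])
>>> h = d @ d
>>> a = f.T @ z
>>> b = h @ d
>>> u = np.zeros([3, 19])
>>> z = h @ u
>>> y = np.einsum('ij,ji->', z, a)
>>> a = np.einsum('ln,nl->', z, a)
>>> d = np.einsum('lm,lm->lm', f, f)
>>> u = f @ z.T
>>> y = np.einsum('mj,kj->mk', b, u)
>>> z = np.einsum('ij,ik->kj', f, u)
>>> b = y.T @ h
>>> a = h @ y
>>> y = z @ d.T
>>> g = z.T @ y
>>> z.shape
(3, 19)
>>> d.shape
(29, 19)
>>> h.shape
(3, 3)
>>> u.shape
(29, 3)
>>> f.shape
(29, 19)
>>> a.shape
(3, 29)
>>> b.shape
(29, 3)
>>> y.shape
(3, 29)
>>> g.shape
(19, 29)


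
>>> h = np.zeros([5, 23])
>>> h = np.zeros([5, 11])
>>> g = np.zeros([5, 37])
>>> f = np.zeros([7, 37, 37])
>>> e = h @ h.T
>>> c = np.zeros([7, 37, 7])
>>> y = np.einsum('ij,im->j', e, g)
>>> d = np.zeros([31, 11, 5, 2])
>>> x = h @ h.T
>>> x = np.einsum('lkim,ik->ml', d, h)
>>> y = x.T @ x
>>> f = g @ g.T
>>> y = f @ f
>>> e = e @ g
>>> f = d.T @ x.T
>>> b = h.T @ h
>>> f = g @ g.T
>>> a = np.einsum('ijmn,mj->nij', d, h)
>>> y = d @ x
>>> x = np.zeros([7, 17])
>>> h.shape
(5, 11)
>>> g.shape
(5, 37)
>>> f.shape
(5, 5)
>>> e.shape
(5, 37)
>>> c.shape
(7, 37, 7)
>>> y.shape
(31, 11, 5, 31)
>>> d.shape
(31, 11, 5, 2)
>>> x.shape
(7, 17)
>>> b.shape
(11, 11)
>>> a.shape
(2, 31, 11)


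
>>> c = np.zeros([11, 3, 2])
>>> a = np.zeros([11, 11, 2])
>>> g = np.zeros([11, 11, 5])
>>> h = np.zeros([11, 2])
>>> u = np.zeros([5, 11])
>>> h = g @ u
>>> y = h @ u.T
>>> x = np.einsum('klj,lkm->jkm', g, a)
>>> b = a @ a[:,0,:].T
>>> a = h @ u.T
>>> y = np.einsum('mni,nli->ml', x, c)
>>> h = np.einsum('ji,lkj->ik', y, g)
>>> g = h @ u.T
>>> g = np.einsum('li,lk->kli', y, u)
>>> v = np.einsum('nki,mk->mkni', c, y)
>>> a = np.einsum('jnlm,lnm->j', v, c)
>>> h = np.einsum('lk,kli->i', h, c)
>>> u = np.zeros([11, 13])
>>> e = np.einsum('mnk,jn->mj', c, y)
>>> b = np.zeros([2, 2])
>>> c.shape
(11, 3, 2)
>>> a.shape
(5,)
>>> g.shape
(11, 5, 3)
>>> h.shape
(2,)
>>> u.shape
(11, 13)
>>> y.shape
(5, 3)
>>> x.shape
(5, 11, 2)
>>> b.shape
(2, 2)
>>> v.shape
(5, 3, 11, 2)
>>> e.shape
(11, 5)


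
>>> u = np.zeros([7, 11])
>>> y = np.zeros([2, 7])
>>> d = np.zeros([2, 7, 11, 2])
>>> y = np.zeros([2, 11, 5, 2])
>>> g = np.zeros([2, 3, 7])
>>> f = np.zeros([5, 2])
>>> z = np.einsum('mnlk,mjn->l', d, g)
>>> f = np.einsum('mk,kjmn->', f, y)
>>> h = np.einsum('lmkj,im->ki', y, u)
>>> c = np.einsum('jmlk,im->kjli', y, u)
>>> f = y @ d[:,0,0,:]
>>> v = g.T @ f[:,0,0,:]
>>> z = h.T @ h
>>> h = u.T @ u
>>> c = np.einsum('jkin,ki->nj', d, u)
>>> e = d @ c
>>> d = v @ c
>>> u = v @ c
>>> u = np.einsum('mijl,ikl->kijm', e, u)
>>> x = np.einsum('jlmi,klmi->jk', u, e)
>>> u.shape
(3, 7, 11, 2)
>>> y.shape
(2, 11, 5, 2)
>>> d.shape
(7, 3, 2)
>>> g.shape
(2, 3, 7)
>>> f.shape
(2, 11, 5, 2)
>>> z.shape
(7, 7)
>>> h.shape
(11, 11)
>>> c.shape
(2, 2)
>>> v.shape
(7, 3, 2)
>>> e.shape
(2, 7, 11, 2)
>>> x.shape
(3, 2)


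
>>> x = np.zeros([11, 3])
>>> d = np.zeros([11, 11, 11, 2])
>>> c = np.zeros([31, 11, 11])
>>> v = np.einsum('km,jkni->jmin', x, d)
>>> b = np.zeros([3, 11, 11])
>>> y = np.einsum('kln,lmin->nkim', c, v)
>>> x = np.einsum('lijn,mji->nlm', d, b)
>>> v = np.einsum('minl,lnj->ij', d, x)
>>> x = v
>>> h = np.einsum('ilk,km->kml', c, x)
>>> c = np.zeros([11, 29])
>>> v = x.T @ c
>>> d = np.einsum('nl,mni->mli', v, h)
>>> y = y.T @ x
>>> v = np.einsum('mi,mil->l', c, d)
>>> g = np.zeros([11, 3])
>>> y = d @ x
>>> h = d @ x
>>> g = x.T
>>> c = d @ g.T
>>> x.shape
(11, 3)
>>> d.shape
(11, 29, 11)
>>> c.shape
(11, 29, 3)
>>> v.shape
(11,)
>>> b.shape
(3, 11, 11)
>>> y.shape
(11, 29, 3)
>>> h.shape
(11, 29, 3)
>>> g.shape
(3, 11)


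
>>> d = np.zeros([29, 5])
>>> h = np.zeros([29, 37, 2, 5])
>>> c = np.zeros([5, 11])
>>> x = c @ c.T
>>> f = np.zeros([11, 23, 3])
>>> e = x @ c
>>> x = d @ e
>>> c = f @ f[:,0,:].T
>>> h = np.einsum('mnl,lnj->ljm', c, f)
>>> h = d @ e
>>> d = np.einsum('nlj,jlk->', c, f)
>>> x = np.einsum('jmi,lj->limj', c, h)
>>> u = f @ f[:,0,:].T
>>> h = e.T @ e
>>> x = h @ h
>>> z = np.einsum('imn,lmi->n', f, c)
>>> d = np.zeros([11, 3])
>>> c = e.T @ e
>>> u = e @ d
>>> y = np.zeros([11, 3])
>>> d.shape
(11, 3)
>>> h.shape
(11, 11)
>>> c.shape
(11, 11)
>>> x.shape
(11, 11)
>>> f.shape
(11, 23, 3)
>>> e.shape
(5, 11)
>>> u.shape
(5, 3)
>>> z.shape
(3,)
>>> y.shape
(11, 3)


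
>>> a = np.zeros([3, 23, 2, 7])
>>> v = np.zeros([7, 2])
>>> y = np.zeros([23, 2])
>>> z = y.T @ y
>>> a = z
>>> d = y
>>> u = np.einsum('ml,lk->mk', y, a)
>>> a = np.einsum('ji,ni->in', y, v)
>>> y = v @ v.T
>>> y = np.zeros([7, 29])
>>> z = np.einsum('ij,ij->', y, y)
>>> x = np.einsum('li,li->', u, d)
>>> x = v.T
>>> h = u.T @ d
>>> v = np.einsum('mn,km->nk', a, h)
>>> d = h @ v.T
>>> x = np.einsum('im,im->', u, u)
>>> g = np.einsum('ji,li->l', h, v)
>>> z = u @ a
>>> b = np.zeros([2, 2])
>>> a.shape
(2, 7)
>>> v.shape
(7, 2)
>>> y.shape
(7, 29)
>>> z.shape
(23, 7)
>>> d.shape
(2, 7)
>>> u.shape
(23, 2)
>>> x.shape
()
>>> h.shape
(2, 2)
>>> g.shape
(7,)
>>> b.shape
(2, 2)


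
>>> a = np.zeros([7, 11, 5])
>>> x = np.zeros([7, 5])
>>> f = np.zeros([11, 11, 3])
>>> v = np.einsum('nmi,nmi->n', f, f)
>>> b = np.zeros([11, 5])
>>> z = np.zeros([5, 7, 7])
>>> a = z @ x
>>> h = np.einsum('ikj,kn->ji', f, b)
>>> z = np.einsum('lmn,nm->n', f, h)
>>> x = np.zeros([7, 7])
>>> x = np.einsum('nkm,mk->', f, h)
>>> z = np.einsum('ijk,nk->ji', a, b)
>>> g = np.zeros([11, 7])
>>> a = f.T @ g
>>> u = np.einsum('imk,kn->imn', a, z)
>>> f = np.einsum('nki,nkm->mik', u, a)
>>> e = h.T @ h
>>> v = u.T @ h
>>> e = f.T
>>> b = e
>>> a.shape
(3, 11, 7)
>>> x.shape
()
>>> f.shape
(7, 5, 11)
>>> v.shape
(5, 11, 11)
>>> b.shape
(11, 5, 7)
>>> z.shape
(7, 5)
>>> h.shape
(3, 11)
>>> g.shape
(11, 7)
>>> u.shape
(3, 11, 5)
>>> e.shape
(11, 5, 7)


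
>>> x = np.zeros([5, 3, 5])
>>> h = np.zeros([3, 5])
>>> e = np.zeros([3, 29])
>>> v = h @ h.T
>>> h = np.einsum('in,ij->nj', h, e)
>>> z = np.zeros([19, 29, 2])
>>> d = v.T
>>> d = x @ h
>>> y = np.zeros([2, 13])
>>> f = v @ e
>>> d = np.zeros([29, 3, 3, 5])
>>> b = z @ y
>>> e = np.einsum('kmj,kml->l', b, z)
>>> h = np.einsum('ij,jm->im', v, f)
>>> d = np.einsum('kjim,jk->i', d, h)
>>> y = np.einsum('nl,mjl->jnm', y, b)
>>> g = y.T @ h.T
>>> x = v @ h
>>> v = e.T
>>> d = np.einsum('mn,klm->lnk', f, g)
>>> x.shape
(3, 29)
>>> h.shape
(3, 29)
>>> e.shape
(2,)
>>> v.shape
(2,)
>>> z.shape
(19, 29, 2)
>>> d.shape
(2, 29, 19)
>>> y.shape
(29, 2, 19)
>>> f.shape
(3, 29)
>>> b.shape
(19, 29, 13)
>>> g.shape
(19, 2, 3)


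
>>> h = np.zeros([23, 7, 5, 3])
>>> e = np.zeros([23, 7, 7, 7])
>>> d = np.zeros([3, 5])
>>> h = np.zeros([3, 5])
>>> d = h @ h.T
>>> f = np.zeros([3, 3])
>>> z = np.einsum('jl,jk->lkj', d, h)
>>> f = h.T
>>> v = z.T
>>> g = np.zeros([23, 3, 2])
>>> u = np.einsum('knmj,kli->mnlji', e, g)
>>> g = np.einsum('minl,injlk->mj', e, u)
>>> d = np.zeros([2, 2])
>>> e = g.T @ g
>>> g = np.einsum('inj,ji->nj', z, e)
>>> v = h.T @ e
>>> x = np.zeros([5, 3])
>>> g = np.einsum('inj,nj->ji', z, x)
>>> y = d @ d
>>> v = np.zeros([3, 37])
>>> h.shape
(3, 5)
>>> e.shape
(3, 3)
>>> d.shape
(2, 2)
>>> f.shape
(5, 3)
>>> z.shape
(3, 5, 3)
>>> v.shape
(3, 37)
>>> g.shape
(3, 3)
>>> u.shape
(7, 7, 3, 7, 2)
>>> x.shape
(5, 3)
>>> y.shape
(2, 2)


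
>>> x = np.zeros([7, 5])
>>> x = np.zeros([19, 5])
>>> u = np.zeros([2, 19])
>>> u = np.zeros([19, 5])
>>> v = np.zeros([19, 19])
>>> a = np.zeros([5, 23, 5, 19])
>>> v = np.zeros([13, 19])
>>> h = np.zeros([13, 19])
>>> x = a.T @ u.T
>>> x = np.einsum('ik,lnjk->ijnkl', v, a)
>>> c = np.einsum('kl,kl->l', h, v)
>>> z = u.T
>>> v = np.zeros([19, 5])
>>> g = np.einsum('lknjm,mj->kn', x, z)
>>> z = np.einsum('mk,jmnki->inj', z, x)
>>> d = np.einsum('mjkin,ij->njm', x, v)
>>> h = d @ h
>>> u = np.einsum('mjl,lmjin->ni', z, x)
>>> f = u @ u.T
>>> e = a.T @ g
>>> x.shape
(13, 5, 23, 19, 5)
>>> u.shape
(5, 19)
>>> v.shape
(19, 5)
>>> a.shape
(5, 23, 5, 19)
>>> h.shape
(5, 5, 19)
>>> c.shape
(19,)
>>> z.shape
(5, 23, 13)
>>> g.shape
(5, 23)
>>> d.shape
(5, 5, 13)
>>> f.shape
(5, 5)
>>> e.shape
(19, 5, 23, 23)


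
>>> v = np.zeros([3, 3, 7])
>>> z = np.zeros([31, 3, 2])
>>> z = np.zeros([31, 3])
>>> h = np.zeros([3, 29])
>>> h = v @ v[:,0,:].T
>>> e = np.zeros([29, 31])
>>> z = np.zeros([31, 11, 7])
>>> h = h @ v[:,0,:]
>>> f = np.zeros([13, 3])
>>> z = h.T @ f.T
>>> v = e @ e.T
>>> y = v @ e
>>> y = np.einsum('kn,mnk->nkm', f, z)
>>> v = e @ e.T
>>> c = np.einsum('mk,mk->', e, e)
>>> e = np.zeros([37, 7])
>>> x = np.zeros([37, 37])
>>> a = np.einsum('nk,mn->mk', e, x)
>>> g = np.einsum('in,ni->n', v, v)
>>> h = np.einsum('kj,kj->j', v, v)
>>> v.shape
(29, 29)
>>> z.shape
(7, 3, 13)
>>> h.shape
(29,)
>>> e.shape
(37, 7)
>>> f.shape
(13, 3)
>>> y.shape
(3, 13, 7)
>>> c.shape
()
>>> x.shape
(37, 37)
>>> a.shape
(37, 7)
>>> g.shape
(29,)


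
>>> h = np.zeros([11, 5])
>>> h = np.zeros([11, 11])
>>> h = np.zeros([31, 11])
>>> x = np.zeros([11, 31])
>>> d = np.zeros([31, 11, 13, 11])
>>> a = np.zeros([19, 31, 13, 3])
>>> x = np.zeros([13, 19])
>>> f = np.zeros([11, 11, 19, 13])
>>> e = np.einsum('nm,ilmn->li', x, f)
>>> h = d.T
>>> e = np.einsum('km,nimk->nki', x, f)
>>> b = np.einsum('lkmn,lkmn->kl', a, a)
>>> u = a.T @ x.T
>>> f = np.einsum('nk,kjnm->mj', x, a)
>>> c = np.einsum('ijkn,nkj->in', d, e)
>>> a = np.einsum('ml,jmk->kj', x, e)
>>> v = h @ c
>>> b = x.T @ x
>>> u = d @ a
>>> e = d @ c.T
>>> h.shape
(11, 13, 11, 31)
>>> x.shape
(13, 19)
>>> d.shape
(31, 11, 13, 11)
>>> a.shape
(11, 11)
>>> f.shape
(3, 31)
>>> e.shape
(31, 11, 13, 31)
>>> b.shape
(19, 19)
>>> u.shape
(31, 11, 13, 11)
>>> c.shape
(31, 11)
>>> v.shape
(11, 13, 11, 11)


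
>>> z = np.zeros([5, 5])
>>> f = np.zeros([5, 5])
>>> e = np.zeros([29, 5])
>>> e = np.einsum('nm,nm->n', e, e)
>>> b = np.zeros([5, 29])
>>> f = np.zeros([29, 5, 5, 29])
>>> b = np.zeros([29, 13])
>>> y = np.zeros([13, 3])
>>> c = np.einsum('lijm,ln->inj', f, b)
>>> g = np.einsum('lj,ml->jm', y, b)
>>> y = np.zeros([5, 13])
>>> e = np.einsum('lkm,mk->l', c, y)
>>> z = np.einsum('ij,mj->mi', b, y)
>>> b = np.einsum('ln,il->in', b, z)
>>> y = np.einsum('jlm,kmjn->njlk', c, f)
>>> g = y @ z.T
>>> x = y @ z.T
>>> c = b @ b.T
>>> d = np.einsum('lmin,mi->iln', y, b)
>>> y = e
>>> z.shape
(5, 29)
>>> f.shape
(29, 5, 5, 29)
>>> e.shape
(5,)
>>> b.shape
(5, 13)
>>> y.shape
(5,)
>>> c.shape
(5, 5)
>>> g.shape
(29, 5, 13, 5)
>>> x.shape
(29, 5, 13, 5)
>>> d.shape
(13, 29, 29)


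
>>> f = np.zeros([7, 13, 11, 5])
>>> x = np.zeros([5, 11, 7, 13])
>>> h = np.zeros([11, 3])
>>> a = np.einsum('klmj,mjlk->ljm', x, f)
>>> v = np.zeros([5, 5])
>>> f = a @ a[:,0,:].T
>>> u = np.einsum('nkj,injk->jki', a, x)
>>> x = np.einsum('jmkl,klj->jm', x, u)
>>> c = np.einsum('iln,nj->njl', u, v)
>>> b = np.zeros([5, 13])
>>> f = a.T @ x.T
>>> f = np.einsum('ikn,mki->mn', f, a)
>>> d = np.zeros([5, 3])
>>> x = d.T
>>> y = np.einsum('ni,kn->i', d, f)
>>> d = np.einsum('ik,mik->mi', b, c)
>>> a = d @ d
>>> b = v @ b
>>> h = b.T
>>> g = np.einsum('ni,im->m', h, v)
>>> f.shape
(11, 5)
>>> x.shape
(3, 5)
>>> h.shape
(13, 5)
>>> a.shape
(5, 5)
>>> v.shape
(5, 5)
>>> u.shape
(7, 13, 5)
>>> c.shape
(5, 5, 13)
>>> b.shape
(5, 13)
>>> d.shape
(5, 5)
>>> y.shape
(3,)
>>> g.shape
(5,)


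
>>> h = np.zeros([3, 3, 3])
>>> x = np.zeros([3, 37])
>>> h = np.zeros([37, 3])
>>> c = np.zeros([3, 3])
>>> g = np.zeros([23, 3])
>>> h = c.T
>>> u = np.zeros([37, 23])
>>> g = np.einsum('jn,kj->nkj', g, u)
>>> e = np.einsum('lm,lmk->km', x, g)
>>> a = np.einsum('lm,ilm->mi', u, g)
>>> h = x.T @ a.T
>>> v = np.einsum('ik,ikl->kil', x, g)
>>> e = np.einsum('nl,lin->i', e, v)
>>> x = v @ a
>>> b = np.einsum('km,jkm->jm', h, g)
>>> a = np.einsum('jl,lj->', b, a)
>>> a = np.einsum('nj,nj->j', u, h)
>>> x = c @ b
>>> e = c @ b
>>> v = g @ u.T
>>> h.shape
(37, 23)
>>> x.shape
(3, 23)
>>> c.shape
(3, 3)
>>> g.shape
(3, 37, 23)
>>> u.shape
(37, 23)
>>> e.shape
(3, 23)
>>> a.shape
(23,)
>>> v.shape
(3, 37, 37)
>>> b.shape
(3, 23)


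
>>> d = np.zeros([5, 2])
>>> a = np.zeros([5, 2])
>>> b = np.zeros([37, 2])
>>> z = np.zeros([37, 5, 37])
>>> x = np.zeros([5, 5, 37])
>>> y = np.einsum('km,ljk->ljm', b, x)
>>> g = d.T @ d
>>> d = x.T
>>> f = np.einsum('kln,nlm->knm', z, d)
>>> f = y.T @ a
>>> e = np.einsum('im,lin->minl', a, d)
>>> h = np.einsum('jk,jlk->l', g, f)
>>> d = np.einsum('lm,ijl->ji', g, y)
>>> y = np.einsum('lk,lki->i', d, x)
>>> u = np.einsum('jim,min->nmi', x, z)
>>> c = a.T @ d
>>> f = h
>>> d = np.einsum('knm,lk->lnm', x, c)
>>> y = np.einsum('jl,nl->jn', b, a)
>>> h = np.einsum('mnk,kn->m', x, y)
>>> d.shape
(2, 5, 37)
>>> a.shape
(5, 2)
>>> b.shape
(37, 2)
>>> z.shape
(37, 5, 37)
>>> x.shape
(5, 5, 37)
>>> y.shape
(37, 5)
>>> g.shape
(2, 2)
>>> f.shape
(5,)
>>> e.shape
(2, 5, 5, 37)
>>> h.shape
(5,)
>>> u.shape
(37, 37, 5)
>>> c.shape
(2, 5)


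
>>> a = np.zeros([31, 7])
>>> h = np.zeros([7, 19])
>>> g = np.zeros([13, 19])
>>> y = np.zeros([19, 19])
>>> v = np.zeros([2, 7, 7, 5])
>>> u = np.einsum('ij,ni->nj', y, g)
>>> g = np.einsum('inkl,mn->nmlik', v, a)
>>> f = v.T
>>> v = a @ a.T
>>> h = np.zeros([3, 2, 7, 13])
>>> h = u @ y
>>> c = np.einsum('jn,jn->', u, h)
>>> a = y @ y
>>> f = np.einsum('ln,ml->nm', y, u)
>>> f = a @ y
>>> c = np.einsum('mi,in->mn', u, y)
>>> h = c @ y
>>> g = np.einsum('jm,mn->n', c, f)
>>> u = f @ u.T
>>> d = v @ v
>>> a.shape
(19, 19)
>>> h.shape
(13, 19)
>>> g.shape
(19,)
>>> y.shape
(19, 19)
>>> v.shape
(31, 31)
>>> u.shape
(19, 13)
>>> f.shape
(19, 19)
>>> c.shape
(13, 19)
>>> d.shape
(31, 31)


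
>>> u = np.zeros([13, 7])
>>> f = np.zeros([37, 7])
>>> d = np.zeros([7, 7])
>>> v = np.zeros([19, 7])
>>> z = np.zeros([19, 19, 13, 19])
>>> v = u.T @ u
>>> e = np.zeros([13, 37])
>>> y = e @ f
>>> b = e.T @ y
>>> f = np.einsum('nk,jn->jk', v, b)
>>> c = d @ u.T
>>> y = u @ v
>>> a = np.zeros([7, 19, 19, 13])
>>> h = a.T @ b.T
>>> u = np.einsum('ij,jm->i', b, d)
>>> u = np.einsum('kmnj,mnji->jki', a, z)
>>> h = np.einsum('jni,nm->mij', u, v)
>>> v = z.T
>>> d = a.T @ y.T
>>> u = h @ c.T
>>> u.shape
(7, 19, 7)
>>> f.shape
(37, 7)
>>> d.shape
(13, 19, 19, 13)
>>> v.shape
(19, 13, 19, 19)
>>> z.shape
(19, 19, 13, 19)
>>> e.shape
(13, 37)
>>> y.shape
(13, 7)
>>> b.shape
(37, 7)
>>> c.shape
(7, 13)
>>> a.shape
(7, 19, 19, 13)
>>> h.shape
(7, 19, 13)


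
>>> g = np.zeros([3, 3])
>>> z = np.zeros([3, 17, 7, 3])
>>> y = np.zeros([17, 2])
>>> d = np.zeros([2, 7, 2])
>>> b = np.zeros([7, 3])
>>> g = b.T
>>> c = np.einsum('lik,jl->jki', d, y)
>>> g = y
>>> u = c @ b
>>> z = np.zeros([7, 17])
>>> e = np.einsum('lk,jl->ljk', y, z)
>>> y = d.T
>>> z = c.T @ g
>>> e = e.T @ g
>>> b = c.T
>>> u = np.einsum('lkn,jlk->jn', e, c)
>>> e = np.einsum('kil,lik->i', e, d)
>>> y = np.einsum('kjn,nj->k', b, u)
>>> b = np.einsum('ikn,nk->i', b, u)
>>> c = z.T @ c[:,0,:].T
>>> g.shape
(17, 2)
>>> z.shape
(7, 2, 2)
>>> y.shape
(7,)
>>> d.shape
(2, 7, 2)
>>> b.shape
(7,)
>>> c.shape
(2, 2, 17)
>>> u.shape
(17, 2)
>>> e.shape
(7,)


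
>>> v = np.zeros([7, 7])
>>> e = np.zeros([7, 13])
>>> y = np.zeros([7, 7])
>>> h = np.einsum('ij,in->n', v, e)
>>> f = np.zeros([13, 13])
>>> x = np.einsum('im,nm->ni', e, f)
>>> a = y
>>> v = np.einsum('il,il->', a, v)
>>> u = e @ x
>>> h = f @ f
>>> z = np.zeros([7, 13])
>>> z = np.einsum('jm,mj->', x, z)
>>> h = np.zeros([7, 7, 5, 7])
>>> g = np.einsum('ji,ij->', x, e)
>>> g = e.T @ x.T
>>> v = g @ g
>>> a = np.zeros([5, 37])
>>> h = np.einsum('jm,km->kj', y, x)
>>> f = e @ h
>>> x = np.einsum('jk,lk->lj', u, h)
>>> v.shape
(13, 13)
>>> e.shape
(7, 13)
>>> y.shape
(7, 7)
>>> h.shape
(13, 7)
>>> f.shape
(7, 7)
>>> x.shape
(13, 7)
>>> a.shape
(5, 37)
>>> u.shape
(7, 7)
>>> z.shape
()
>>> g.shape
(13, 13)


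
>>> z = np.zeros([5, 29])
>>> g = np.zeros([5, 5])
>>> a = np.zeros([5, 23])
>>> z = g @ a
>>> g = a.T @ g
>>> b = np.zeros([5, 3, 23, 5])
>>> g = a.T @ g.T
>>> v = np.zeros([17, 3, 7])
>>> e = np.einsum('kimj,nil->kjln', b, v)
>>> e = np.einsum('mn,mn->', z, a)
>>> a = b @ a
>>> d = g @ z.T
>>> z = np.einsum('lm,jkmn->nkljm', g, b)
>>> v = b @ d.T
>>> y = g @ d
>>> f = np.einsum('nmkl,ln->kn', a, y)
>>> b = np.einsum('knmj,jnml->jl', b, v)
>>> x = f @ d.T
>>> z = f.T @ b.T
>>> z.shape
(5, 5)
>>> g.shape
(23, 23)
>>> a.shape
(5, 3, 23, 23)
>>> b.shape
(5, 23)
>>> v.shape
(5, 3, 23, 23)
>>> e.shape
()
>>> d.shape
(23, 5)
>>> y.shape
(23, 5)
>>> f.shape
(23, 5)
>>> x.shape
(23, 23)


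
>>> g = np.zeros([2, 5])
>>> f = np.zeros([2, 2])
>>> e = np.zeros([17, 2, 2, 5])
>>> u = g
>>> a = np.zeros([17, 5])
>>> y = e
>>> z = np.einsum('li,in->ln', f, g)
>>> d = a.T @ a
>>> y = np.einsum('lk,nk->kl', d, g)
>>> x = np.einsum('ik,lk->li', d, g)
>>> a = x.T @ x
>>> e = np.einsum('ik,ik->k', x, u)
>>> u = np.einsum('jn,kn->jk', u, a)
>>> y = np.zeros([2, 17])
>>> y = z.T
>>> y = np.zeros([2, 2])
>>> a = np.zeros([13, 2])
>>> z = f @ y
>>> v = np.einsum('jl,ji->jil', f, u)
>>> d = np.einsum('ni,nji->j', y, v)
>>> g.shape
(2, 5)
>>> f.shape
(2, 2)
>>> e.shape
(5,)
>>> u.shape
(2, 5)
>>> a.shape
(13, 2)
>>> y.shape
(2, 2)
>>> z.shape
(2, 2)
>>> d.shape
(5,)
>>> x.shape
(2, 5)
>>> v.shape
(2, 5, 2)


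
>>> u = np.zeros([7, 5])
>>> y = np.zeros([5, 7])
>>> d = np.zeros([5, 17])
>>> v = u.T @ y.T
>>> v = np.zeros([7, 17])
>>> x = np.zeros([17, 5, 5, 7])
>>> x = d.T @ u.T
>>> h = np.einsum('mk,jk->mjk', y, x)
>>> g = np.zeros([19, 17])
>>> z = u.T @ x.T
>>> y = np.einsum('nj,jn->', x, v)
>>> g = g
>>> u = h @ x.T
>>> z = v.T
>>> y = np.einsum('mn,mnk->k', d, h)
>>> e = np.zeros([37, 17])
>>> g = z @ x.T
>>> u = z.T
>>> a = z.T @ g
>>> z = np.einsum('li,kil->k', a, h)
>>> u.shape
(7, 17)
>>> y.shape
(7,)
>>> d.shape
(5, 17)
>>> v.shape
(7, 17)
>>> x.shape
(17, 7)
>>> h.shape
(5, 17, 7)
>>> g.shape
(17, 17)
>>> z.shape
(5,)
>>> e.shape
(37, 17)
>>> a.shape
(7, 17)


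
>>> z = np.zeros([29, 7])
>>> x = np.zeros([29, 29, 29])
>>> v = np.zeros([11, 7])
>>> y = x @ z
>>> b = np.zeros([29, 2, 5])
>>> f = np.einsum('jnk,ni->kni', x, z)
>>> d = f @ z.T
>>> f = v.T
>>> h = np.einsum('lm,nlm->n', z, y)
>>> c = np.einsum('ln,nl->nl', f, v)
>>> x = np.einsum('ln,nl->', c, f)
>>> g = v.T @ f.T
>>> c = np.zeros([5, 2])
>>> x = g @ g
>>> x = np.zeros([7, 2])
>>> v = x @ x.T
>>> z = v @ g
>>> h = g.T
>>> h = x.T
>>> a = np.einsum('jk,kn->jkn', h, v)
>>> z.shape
(7, 7)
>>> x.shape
(7, 2)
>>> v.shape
(7, 7)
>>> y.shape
(29, 29, 7)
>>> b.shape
(29, 2, 5)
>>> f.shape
(7, 11)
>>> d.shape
(29, 29, 29)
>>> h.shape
(2, 7)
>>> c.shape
(5, 2)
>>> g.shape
(7, 7)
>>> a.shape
(2, 7, 7)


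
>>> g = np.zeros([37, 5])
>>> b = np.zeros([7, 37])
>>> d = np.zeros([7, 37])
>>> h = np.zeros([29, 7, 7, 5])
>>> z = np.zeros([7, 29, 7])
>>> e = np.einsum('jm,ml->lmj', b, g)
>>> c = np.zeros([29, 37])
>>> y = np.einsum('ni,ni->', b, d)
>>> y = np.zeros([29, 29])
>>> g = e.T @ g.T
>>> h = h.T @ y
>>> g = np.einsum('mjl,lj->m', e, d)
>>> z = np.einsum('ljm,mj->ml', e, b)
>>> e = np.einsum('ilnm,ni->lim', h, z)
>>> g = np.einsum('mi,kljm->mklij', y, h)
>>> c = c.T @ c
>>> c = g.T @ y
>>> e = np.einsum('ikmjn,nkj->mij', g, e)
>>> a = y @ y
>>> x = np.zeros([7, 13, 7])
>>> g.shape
(29, 5, 7, 29, 7)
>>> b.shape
(7, 37)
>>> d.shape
(7, 37)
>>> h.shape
(5, 7, 7, 29)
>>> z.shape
(7, 5)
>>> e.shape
(7, 29, 29)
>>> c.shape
(7, 29, 7, 5, 29)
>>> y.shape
(29, 29)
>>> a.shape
(29, 29)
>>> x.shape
(7, 13, 7)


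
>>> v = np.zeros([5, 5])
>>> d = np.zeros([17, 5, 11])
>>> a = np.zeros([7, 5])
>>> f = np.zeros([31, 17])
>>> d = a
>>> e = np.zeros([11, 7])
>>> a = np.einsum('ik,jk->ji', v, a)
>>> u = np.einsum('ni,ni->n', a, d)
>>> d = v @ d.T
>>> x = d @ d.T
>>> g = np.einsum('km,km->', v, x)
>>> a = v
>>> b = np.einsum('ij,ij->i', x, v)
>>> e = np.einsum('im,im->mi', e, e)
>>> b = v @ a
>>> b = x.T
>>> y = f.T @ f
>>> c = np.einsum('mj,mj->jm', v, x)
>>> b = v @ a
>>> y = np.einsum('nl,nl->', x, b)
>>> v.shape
(5, 5)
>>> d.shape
(5, 7)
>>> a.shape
(5, 5)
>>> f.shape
(31, 17)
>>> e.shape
(7, 11)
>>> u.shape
(7,)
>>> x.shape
(5, 5)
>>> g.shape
()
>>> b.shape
(5, 5)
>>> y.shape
()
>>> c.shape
(5, 5)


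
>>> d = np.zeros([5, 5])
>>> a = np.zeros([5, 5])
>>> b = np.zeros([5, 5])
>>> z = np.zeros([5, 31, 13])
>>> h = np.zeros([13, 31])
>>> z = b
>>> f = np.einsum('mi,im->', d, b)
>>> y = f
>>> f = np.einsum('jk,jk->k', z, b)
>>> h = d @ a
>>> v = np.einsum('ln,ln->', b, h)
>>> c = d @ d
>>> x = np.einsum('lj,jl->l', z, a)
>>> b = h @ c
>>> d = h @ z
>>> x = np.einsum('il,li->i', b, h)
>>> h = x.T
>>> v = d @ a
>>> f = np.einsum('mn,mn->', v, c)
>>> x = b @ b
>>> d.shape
(5, 5)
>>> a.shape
(5, 5)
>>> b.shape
(5, 5)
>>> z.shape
(5, 5)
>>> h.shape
(5,)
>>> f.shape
()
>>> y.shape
()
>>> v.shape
(5, 5)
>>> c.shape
(5, 5)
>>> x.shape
(5, 5)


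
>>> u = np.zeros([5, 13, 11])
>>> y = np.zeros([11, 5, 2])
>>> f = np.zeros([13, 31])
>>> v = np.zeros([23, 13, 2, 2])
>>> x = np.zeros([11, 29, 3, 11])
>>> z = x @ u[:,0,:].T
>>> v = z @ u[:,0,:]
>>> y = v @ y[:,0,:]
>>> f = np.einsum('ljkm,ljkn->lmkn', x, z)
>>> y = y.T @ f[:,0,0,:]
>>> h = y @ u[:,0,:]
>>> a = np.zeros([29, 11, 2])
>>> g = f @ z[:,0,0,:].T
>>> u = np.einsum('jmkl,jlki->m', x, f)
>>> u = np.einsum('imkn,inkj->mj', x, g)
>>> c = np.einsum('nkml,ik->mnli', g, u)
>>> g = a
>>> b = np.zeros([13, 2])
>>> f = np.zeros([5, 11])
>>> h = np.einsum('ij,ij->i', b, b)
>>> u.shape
(29, 11)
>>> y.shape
(2, 3, 29, 5)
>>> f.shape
(5, 11)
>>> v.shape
(11, 29, 3, 11)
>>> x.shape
(11, 29, 3, 11)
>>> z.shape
(11, 29, 3, 5)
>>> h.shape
(13,)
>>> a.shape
(29, 11, 2)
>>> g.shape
(29, 11, 2)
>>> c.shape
(3, 11, 11, 29)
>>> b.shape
(13, 2)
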